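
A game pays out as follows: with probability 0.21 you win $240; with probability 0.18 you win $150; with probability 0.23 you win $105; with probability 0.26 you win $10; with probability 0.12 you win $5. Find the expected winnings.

E[payout] = 240·0.21 + 150·0.18 + 105·0.23 + 10·0.26 + 5·0.12
 = 50.4 + 27 + 24.15 + 2.6 + 0.6
 = 104.75

104.75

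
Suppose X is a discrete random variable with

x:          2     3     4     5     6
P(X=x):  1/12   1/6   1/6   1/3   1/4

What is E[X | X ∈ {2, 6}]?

P(X ∈ {2, 6}) = 1/12 + 1/4 = 1/3.
E[X | X ∈ {2, 6}] = [2·1/12 + 6·1/4] / (1/3)
 = 5/3 / (1/3)
 = 5

5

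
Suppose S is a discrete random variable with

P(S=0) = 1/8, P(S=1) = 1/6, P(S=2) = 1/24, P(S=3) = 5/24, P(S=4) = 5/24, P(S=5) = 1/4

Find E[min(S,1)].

0.875

E[min(S,1)] = Σ min(s,1)·P(S=s)
 = 0·1/8 + 1·1/6 + 1·1/24 + 1·5/24 + 1·5/24 + 1·1/4
 = 0 + 1/6 + 1/24 + 5/24 + 5/24 + 1/4
 = 7/8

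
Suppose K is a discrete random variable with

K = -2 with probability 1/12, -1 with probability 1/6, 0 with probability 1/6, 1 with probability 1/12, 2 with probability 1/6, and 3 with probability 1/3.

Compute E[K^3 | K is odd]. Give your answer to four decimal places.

15.2857

P(K is odd) = 1/6 + 1/12 + 1/3 = 7/12.
E[K^3 | K is odd] = [(-1)·1/6 + 1·1/12 + 27·1/3] / (7/12)
 = 107/12 / (7/12)
 = 107/7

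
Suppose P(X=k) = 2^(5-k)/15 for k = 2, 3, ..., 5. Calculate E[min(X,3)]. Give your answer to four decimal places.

E[min(X,3)] = Σ min(x,3)·P(X=x)
 = 2·8/15 + 3·4/15 + 3·2/15 + 3·1/15
 = 16/15 + 4/5 + 2/5 + 1/5
 = 37/15

2.4667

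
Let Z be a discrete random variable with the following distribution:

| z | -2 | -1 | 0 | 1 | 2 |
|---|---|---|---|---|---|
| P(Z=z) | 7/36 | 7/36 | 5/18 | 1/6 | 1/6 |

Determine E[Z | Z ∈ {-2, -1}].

-1.5

P(Z ∈ {-2, -1}) = 7/36 + 7/36 = 7/18.
E[Z | Z ∈ {-2, -1}] = [(-2)·7/36 + (-1)·7/36] / (7/18)
 = -7/12 / (7/18)
 = -3/2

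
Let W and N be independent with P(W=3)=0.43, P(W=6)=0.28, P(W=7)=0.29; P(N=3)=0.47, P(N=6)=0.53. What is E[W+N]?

9.59

E[W+N] = Σ_w Σ_n (w+n) · P(W=w)P(N=n)
 = 6·0.2021 + 9·0.2279 + 9·0.1316 + 12·0.1484 + 10·0.1363 + 13·0.1537
 = 1.2126 + 2.0511 + 1.1844 + 1.7808 + 1.363 + 1.9981
 = 9.59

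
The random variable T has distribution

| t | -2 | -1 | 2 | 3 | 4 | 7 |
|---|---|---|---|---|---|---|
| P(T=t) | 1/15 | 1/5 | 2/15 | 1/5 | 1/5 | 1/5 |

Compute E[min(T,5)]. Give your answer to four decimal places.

E[min(T,5)] = Σ min(t,5)·P(T=t)
 = (-2)·1/15 + (-1)·1/5 + 2·2/15 + 3·1/5 + 4·1/5 + 5·1/5
 = (-2/15) + (-1/5) + 4/15 + 3/5 + 4/5 + 1
 = 7/3

2.3333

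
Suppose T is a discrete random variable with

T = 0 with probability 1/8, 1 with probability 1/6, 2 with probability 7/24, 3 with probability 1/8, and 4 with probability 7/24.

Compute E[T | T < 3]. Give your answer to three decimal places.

1.286

P(T < 3) = 1/8 + 1/6 + 7/24 = 7/12.
E[T | T < 3] = [0·1/8 + 1·1/6 + 2·7/24] / (7/12)
 = 3/4 / (7/12)
 = 9/7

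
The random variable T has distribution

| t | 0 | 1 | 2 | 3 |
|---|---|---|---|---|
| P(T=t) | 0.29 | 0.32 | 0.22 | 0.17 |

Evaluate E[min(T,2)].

E[min(T,2)] = Σ min(t,2)·P(T=t)
 = 0·0.29 + 1·0.32 + 2·0.22 + 2·0.17
 = 0 + 0.32 + 0.44 + 0.34
 = 1.1

1.1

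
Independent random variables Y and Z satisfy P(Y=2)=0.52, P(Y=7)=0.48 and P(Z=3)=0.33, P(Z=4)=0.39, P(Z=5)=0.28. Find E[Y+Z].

E[Y+Z] = Σ_y Σ_z (y+z) · P(Y=y)P(Z=z)
 = 5·0.1716 + 6·0.2028 + 7·0.1456 + 10·0.1584 + 11·0.1872 + 12·0.1344
 = 0.858 + 1.2168 + 1.0192 + 1.584 + 2.0592 + 1.6128
 = 8.35

8.35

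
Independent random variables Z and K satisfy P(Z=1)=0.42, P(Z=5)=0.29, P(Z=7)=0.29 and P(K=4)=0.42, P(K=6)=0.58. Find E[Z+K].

9.06

E[Z+K] = Σ_z Σ_k (z+k) · P(Z=z)P(K=k)
 = 5·0.1764 + 7·0.2436 + 9·0.1218 + 11·0.1682 + 11·0.1218 + 13·0.1682
 = 0.882 + 1.7052 + 1.0962 + 1.8502 + 1.3398 + 2.1866
 = 9.06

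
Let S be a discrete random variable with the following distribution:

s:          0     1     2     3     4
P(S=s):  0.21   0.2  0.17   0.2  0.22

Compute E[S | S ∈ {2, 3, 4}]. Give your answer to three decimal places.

3.085

P(S ∈ {2, 3, 4}) = 0.17 + 0.2 + 0.22 = 0.59.
E[S | S ∈ {2, 3, 4}] = [2·0.17 + 3·0.2 + 4·0.22] / 0.59
 = 1.82 / 0.59
 = 182/59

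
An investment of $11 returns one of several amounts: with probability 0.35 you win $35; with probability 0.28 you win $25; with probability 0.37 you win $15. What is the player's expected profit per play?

E[payout] = 35·0.35 + 25·0.28 + 15·0.37
 = 12.25 + 7 + 5.55
 = 24.8
Net = 24.8 - 11 = 13.8

13.8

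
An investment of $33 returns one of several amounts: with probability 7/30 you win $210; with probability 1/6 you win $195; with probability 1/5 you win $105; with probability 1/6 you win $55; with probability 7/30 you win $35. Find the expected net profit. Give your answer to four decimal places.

86.8333

E[payout] = 210·7/30 + 195·1/6 + 105·1/5 + 55·1/6 + 35·7/30
 = 49 + 65/2 + 21 + 55/6 + 49/6
 = 719/6
Net = 719/6 - 33 = 521/6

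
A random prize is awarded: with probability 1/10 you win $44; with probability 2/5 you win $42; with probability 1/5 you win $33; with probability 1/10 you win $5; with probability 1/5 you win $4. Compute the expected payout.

29.1

E[payout] = 44·1/10 + 42·2/5 + 33·1/5 + 5·1/10 + 4·1/5
 = 22/5 + 84/5 + 33/5 + 1/2 + 4/5
 = 291/10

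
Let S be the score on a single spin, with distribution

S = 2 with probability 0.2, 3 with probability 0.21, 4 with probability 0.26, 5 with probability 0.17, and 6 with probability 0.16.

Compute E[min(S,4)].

3.39

E[min(S,4)] = Σ min(s,4)·P(S=s)
 = 2·0.2 + 3·0.21 + 4·0.26 + 4·0.17 + 4·0.16
 = 0.4 + 0.63 + 1.04 + 0.68 + 0.64
 = 3.39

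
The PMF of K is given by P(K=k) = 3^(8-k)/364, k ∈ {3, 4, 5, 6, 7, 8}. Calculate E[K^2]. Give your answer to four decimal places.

E[K^2] = Σ k^2·P(K=k)
 = 9·243/364 + 16·81/364 + 25·27/364 + 36·9/364 + 49·3/364 + 64·1/364
 = 2187/364 + 324/91 + 675/364 + 81/91 + 21/52 + 16/91
 = 361/28

12.8929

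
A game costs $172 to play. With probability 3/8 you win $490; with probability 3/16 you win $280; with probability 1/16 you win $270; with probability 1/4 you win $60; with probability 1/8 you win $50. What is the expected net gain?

E[payout] = 490·3/8 + 280·3/16 + 270·1/16 + 60·1/4 + 50·1/8
 = 735/4 + 105/2 + 135/8 + 15 + 25/4
 = 2195/8
Net = 2195/8 - 172 = 819/8

102.375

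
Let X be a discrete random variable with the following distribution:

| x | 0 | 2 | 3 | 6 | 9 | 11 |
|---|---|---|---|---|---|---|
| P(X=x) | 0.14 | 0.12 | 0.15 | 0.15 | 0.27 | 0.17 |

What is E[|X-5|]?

3.61

E[|X-5|] = Σ |x-5|·P(X=x)
 = 5·0.14 + 3·0.12 + 2·0.15 + 1·0.15 + 4·0.27 + 6·0.17
 = 0.7 + 0.36 + 0.3 + 0.15 + 1.08 + 1.02
 = 3.61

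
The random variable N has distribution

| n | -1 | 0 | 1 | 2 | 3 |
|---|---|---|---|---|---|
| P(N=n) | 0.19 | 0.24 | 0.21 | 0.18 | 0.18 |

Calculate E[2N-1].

0.84

E[2N-1] = Σ (2n-1)·P(N=n)
 = (-3)·0.19 + (-1)·0.24 + 1·0.21 + 3·0.18 + 5·0.18
 = (-0.57) + (-0.24) + 0.21 + 0.54 + 0.9
 = 0.84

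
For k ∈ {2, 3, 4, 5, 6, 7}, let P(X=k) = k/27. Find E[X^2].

E[X^2] = Σ x^2·P(X=x)
 = 4·2/27 + 9·1/9 + 16·4/27 + 25·5/27 + 36·2/9 + 49·7/27
 = 8/27 + 1 + 64/27 + 125/27 + 8 + 343/27
 = 29

29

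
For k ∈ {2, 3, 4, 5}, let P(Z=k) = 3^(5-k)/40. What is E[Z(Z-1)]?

4.1

E[Z(Z-1)] = Σ z(z-1)·P(Z=z)
 = 2·27/40 + 6·9/40 + 12·3/40 + 20·1/40
 = 27/20 + 27/20 + 9/10 + 1/2
 = 41/10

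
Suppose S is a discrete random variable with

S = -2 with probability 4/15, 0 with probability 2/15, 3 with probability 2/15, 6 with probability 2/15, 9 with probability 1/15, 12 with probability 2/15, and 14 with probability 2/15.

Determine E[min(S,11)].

4.2

E[min(S,11)] = Σ min(s,11)·P(S=s)
 = (-2)·4/15 + 0·2/15 + 3·2/15 + 6·2/15 + 9·1/15 + 11·2/15 + 11·2/15
 = (-8/15) + 0 + 2/5 + 4/5 + 3/5 + 22/15 + 22/15
 = 21/5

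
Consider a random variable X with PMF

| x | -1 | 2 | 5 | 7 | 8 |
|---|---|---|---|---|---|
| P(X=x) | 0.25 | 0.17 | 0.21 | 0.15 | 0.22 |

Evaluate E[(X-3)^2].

12.91

E[(X-3)^2] = Σ (x-3)^2·P(X=x)
 = 16·0.25 + 1·0.17 + 4·0.21 + 16·0.15 + 25·0.22
 = 4 + 0.17 + 0.84 + 2.4 + 5.5
 = 12.91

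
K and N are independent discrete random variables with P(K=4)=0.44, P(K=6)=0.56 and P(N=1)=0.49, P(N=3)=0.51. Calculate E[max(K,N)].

5.12

E[max(K,N)] = Σ_k Σ_n max(k,n) · P(K=k)P(N=n)
 = 4·0.2156 + 4·0.2244 + 6·0.2744 + 6·0.2856
 = 0.8624 + 0.8976 + 1.6464 + 1.7136
 = 5.12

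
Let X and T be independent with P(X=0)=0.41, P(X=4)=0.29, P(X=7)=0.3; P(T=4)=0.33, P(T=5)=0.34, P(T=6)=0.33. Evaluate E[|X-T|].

E[|X-T|] = Σ_x Σ_t |x-t| · P(X=x)P(T=t)
 = 4·0.1353 + 5·0.1394 + 6·0.1353 + 0·0.0957 + 1·0.0986 + 2·0.0957 + 3·0.099 + 2·0.102 + 1·0.099
 = 0.5412 + 0.697 + 0.8118 + 0 + 0.0986 + 0.1914 + 0.297 + 0.204 + 0.099
 = 2.94

2.94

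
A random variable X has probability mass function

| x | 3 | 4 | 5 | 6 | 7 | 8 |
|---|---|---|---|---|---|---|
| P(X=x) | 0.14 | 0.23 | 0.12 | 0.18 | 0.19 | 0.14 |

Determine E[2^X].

80.32

E[2^X] = Σ 2^x·P(X=x)
 = 8·0.14 + 16·0.23 + 32·0.12 + 64·0.18 + 128·0.19 + 256·0.14
 = 1.12 + 3.68 + 3.84 + 11.52 + 24.32 + 35.84
 = 80.32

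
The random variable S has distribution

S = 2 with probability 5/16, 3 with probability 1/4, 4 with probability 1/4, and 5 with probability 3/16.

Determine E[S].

E[S] = Σ s·P(S=s)
 = 2·5/16 + 3·1/4 + 4·1/4 + 5·3/16
 = 5/8 + 3/4 + 1 + 15/16
 = 53/16

3.3125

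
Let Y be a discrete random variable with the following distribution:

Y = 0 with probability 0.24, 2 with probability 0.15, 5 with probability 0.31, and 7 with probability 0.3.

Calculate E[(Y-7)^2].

E[(Y-7)^2] = Σ (y-7)^2·P(Y=y)
 = 49·0.24 + 25·0.15 + 4·0.31 + 0·0.3
 = 11.76 + 3.75 + 1.24 + 0
 = 16.75

16.75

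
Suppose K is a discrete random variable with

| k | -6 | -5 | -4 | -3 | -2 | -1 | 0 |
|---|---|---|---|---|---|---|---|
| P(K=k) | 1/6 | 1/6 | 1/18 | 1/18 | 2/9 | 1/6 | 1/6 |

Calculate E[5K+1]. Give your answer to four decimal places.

-13.1667

E[5K+1] = Σ (5k+1)·P(K=k)
 = (-29)·1/6 + (-24)·1/6 + (-19)·1/18 + (-14)·1/18 + (-9)·2/9 + (-4)·1/6 + 1·1/6
 = (-29/6) + (-4) + (-19/18) + (-7/9) + (-2) + (-2/3) + 1/6
 = -79/6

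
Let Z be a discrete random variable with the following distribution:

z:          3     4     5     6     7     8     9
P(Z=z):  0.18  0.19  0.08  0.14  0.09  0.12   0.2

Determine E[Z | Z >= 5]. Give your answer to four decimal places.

7.3492

P(Z >= 5) = 0.08 + 0.14 + 0.09 + 0.12 + 0.2 = 0.63.
E[Z | Z >= 5] = [5·0.08 + 6·0.14 + 7·0.09 + 8·0.12 + 9·0.2] / 0.63
 = 4.63 / 0.63
 = 463/63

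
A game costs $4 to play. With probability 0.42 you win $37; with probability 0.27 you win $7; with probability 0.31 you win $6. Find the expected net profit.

E[payout] = 37·0.42 + 7·0.27 + 6·0.31
 = 15.54 + 1.89 + 1.86
 = 19.29
Net = 19.29 - 4 = 15.29

15.29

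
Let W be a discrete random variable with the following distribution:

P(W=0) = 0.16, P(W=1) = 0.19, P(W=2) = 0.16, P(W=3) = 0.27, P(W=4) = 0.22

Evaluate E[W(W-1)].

4.58

E[W(W-1)] = Σ w(w-1)·P(W=w)
 = 0·0.16 + 0·0.19 + 2·0.16 + 6·0.27 + 12·0.22
 = 0 + 0 + 0.32 + 1.62 + 2.64
 = 4.58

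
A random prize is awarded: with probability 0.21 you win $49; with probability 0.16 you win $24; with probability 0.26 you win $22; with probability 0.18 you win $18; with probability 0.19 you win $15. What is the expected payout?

E[payout] = 49·0.21 + 24·0.16 + 22·0.26 + 18·0.18 + 15·0.19
 = 10.29 + 3.84 + 5.72 + 3.24 + 2.85
 = 25.94

25.94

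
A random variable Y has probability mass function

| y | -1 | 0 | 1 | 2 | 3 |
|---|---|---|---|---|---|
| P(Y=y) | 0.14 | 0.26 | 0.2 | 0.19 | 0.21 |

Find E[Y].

1.07

E[Y] = Σ y·P(Y=y)
 = (-1)·0.14 + 0·0.26 + 1·0.2 + 2·0.19 + 3·0.21
 = (-0.14) + 0 + 0.2 + 0.38 + 0.63
 = 1.07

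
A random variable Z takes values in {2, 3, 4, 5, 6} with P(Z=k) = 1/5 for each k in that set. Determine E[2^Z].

24.8

E[2^Z] = Σ 2^z·P(Z=z)
 = 4·1/5 + 8·1/5 + 16·1/5 + 32·1/5 + 64·1/5
 = 4/5 + 8/5 + 16/5 + 32/5 + 64/5
 = 124/5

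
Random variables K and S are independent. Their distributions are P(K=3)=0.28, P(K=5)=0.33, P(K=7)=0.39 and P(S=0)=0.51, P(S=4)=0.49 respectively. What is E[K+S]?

7.18

E[K+S] = Σ_k Σ_s (k+s) · P(K=k)P(S=s)
 = 3·0.1428 + 7·0.1372 + 5·0.1683 + 9·0.1617 + 7·0.1989 + 11·0.1911
 = 0.4284 + 0.9604 + 0.8415 + 1.4553 + 1.3923 + 2.1021
 = 7.18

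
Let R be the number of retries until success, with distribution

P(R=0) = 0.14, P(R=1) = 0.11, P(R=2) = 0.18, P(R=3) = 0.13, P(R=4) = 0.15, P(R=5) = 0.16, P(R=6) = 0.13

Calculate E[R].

E[R] = Σ r·P(R=r)
 = 0·0.14 + 1·0.11 + 2·0.18 + 3·0.13 + 4·0.15 + 5·0.16 + 6·0.13
 = 0 + 0.11 + 0.36 + 0.39 + 0.6 + 0.8 + 0.78
 = 3.04

3.04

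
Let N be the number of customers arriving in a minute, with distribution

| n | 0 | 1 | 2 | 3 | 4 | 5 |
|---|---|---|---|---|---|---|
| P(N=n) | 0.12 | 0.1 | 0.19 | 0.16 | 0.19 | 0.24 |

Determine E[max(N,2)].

E[max(N,2)] = Σ max(n,2)·P(N=n)
 = 2·0.12 + 2·0.1 + 2·0.19 + 3·0.16 + 4·0.19 + 5·0.24
 = 0.24 + 0.2 + 0.38 + 0.48 + 0.76 + 1.2
 = 3.26

3.26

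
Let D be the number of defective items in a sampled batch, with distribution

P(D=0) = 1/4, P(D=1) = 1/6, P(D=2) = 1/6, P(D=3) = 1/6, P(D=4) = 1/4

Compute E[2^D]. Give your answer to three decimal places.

E[2^D] = Σ 2^d·P(D=d)
 = 1·1/4 + 2·1/6 + 4·1/6 + 8·1/6 + 16·1/4
 = 1/4 + 1/3 + 2/3 + 4/3 + 4
 = 79/12

6.583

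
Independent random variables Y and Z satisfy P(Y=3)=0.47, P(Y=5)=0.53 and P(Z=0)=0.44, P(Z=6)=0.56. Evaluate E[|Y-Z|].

E[|Y-Z|] = Σ_y Σ_z |y-z| · P(Y=y)P(Z=z)
 = 3·0.2068 + 3·0.2632 + 5·0.2332 + 1·0.2968
 = 0.6204 + 0.7896 + 1.166 + 0.2968
 = 2.8728

2.8728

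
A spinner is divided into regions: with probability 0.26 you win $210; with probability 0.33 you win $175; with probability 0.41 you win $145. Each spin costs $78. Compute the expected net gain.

93.8

E[payout] = 210·0.26 + 175·0.33 + 145·0.41
 = 54.6 + 57.75 + 59.45
 = 171.8
Net = 171.8 - 78 = 93.8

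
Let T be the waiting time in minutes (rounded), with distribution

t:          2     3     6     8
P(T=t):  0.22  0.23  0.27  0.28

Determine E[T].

E[T] = Σ t·P(T=t)
 = 2·0.22 + 3·0.23 + 6·0.27 + 8·0.28
 = 0.44 + 0.69 + 1.62 + 2.24
 = 4.99

4.99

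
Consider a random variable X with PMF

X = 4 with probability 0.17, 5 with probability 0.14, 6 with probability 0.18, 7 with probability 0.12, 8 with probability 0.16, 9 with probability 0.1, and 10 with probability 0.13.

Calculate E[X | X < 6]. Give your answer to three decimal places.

P(X < 6) = 0.17 + 0.14 = 0.31.
E[X | X < 6] = [4·0.17 + 5·0.14] / 0.31
 = 1.38 / 0.31
 = 138/31

4.452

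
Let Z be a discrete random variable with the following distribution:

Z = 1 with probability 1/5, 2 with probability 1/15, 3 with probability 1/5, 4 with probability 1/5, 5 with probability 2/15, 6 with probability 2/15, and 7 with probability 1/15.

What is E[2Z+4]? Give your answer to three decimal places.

11.333

E[2Z+4] = Σ (2z+4)·P(Z=z)
 = 6·1/5 + 8·1/15 + 10·1/5 + 12·1/5 + 14·2/15 + 16·2/15 + 18·1/15
 = 6/5 + 8/15 + 2 + 12/5 + 28/15 + 32/15 + 6/5
 = 34/3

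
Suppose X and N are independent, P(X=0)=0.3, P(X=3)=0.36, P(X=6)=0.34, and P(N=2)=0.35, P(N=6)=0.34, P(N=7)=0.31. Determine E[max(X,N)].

5.512

E[max(X,N)] = Σ_x Σ_n max(x,n) · P(X=x)P(N=n)
 = 2·0.105 + 6·0.102 + 7·0.093 + 3·0.126 + 6·0.1224 + 7·0.1116 + 6·0.119 + 6·0.1156 + 7·0.1054
 = 0.21 + 0.612 + 0.651 + 0.378 + 0.7344 + 0.7812 + 0.714 + 0.6936 + 0.7378
 = 5.512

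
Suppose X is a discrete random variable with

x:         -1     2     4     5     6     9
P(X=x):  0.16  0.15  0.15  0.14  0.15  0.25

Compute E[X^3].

E[X^3] = Σ x^3·P(X=x)
 = (-1)·0.16 + 8·0.15 + 64·0.15 + 125·0.14 + 216·0.15 + 729·0.25
 = (-0.16) + 1.2 + 9.6 + 17.5 + 32.4 + 182.25
 = 242.79

242.79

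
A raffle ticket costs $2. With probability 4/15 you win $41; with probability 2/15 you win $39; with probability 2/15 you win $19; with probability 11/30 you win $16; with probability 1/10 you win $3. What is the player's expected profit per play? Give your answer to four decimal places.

22.8333

E[payout] = 41·4/15 + 39·2/15 + 19·2/15 + 16·11/30 + 3·1/10
 = 164/15 + 26/5 + 38/15 + 88/15 + 3/10
 = 149/6
Net = 149/6 - 2 = 137/6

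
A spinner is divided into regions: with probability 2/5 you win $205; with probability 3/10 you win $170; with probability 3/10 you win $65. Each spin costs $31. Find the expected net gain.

121.5

E[payout] = 205·2/5 + 170·3/10 + 65·3/10
 = 82 + 51 + 39/2
 = 305/2
Net = 305/2 - 31 = 243/2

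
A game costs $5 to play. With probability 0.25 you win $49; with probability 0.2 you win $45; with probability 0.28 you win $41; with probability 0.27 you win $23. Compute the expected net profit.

E[payout] = 49·0.25 + 45·0.2 + 41·0.28 + 23·0.27
 = 12.25 + 9 + 11.48 + 6.21
 = 38.94
Net = 38.94 - 5 = 33.94

33.94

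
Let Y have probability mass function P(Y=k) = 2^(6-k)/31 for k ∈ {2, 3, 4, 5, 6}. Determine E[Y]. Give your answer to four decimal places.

2.8387

E[Y] = Σ y·P(Y=y)
 = 2·16/31 + 3·8/31 + 4·4/31 + 5·2/31 + 6·1/31
 = 32/31 + 24/31 + 16/31 + 10/31 + 6/31
 = 88/31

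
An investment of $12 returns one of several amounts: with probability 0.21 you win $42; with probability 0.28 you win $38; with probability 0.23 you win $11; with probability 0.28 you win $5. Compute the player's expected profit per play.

11.39

E[payout] = 42·0.21 + 38·0.28 + 11·0.23 + 5·0.28
 = 8.82 + 10.64 + 2.53 + 1.4
 = 23.39
Net = 23.39 - 12 = 11.39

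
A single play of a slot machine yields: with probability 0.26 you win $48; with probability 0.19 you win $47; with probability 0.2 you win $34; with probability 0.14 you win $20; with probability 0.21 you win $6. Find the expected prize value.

32.27

E[payout] = 48·0.26 + 47·0.19 + 34·0.2 + 20·0.14 + 6·0.21
 = 12.48 + 8.93 + 6.8 + 2.8 + 1.26
 = 32.27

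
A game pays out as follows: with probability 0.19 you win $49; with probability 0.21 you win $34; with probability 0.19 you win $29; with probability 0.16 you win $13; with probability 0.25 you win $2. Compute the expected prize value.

E[payout] = 49·0.19 + 34·0.21 + 29·0.19 + 13·0.16 + 2·0.25
 = 9.31 + 7.14 + 5.51 + 2.08 + 0.5
 = 24.54

24.54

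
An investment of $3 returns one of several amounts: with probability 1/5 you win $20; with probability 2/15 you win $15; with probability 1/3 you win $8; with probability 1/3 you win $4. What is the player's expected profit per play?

7

E[payout] = 20·1/5 + 15·2/15 + 8·1/3 + 4·1/3
 = 4 + 2 + 8/3 + 4/3
 = 10
Net = 10 - 3 = 7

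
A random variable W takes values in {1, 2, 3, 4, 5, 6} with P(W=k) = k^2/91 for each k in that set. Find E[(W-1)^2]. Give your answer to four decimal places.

16.3077

E[(W-1)^2] = Σ (w-1)^2·P(W=w)
 = 0·1/91 + 1·4/91 + 4·9/91 + 9·16/91 + 16·25/91 + 25·36/91
 = 0 + 4/91 + 36/91 + 144/91 + 400/91 + 900/91
 = 212/13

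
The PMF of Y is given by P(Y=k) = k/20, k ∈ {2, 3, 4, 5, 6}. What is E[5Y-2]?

20.5

E[5Y-2] = Σ (5y-2)·P(Y=y)
 = 8·1/10 + 13·3/20 + 18·1/5 + 23·1/4 + 28·3/10
 = 4/5 + 39/20 + 18/5 + 23/4 + 42/5
 = 41/2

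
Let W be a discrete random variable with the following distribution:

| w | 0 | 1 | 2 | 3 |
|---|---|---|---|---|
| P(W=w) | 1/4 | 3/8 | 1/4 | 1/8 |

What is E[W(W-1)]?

E[W(W-1)] = Σ w(w-1)·P(W=w)
 = 0·1/4 + 0·3/8 + 2·1/4 + 6·1/8
 = 0 + 0 + 1/2 + 3/4
 = 5/4

1.25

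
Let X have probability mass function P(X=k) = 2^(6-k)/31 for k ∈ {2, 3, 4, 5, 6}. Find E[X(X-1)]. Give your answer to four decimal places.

E[X(X-1)] = Σ x(x-1)·P(X=x)
 = 2·16/31 + 6·8/31 + 12·4/31 + 20·2/31 + 30·1/31
 = 32/31 + 48/31 + 48/31 + 40/31 + 30/31
 = 198/31

6.3871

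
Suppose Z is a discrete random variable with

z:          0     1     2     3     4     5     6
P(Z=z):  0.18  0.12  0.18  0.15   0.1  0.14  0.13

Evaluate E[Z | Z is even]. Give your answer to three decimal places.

P(Z is even) = 0.18 + 0.18 + 0.1 + 0.13 = 0.59.
E[Z | Z is even] = [0·0.18 + 2·0.18 + 4·0.1 + 6·0.13] / 0.59
 = 1.54 / 0.59
 = 154/59

2.610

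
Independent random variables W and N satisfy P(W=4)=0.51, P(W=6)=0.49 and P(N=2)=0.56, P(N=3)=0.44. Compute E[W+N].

7.42

E[W+N] = Σ_w Σ_n (w+n) · P(W=w)P(N=n)
 = 6·0.2856 + 7·0.2244 + 8·0.2744 + 9·0.2156
 = 1.7136 + 1.5708 + 2.1952 + 1.9404
 = 7.42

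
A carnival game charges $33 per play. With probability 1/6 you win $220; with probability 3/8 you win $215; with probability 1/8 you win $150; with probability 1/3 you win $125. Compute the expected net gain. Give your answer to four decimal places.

144.7083

E[payout] = 220·1/6 + 215·3/8 + 150·1/8 + 125·1/3
 = 110/3 + 645/8 + 75/4 + 125/3
 = 4265/24
Net = 4265/24 - 33 = 3473/24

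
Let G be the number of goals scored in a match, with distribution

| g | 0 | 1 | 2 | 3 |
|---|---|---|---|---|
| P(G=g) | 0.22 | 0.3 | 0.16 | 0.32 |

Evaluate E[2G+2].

5.16

E[2G+2] = Σ (2g+2)·P(G=g)
 = 2·0.22 + 4·0.3 + 6·0.16 + 8·0.32
 = 0.44 + 1.2 + 0.96 + 2.56
 = 5.16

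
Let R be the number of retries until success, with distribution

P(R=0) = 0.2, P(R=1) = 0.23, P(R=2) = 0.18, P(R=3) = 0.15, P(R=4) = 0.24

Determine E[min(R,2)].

E[min(R,2)] = Σ min(r,2)·P(R=r)
 = 0·0.2 + 1·0.23 + 2·0.18 + 2·0.15 + 2·0.24
 = 0 + 0.23 + 0.36 + 0.3 + 0.48
 = 1.37

1.37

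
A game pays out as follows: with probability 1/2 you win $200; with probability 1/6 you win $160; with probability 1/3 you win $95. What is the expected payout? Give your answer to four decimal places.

E[payout] = 200·1/2 + 160·1/6 + 95·1/3
 = 100 + 80/3 + 95/3
 = 475/3

158.3333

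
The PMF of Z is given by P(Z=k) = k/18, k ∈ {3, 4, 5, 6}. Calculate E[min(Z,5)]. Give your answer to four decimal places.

4.4444

E[min(Z,5)] = Σ min(z,5)·P(Z=z)
 = 3·1/6 + 4·2/9 + 5·5/18 + 5·1/3
 = 1/2 + 8/9 + 25/18 + 5/3
 = 40/9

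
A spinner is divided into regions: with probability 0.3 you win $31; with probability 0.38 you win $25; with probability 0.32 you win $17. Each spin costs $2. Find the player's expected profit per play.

E[payout] = 31·0.3 + 25·0.38 + 17·0.32
 = 9.3 + 9.5 + 5.44
 = 24.24
Net = 24.24 - 2 = 22.24

22.24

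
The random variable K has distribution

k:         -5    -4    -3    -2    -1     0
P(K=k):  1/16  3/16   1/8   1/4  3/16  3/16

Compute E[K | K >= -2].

P(K >= -2) = 1/4 + 3/16 + 3/16 = 5/8.
E[K | K >= -2] = [(-2)·1/4 + (-1)·3/16 + 0·3/16] / (5/8)
 = -11/16 / (5/8)
 = -11/10

-1.1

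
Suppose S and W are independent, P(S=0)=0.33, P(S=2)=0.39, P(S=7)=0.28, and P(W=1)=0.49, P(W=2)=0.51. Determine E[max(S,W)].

3.2383

E[max(S,W)] = Σ_s Σ_w max(s,w) · P(S=s)P(W=w)
 = 1·0.1617 + 2·0.1683 + 2·0.1911 + 2·0.1989 + 7·0.1372 + 7·0.1428
 = 0.1617 + 0.3366 + 0.3822 + 0.3978 + 0.9604 + 0.9996
 = 3.2383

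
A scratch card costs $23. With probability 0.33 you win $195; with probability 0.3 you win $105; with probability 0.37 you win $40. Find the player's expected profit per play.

87.65

E[payout] = 195·0.33 + 105·0.3 + 40·0.37
 = 64.35 + 31.5 + 14.8
 = 110.65
Net = 110.65 - 23 = 87.65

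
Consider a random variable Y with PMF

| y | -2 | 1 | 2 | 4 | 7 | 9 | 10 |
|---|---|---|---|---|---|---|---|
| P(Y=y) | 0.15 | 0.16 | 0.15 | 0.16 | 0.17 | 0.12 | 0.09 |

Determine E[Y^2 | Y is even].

P(Y is even) = 0.15 + 0.15 + 0.16 + 0.09 = 0.55.
E[Y^2 | Y is even] = [4·0.15 + 4·0.15 + 16·0.16 + 100·0.09] / 0.55
 = 12.76 / 0.55
 = 116/5

23.2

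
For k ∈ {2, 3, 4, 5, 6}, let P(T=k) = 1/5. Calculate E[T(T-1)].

14

E[T(T-1)] = Σ t(t-1)·P(T=t)
 = 2·1/5 + 6·1/5 + 12·1/5 + 20·1/5 + 30·1/5
 = 2/5 + 6/5 + 12/5 + 4 + 6
 = 14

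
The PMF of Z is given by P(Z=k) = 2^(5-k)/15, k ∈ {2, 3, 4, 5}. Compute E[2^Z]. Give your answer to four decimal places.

8.5333

E[2^Z] = Σ 2^z·P(Z=z)
 = 4·8/15 + 8·4/15 + 16·2/15 + 32·1/15
 = 32/15 + 32/15 + 32/15 + 32/15
 = 128/15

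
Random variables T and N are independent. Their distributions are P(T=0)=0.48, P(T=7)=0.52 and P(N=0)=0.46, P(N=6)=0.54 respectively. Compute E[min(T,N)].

1.6848

E[min(T,N)] = Σ_t Σ_n min(t,n) · P(T=t)P(N=n)
 = 0·0.2208 + 0·0.2592 + 0·0.2392 + 6·0.2808
 = 0 + 0 + 0 + 1.6848
 = 1.6848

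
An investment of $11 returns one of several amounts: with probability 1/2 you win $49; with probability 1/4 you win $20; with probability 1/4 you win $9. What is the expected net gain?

20.75

E[payout] = 49·1/2 + 20·1/4 + 9·1/4
 = 49/2 + 5 + 9/4
 = 127/4
Net = 127/4 - 11 = 83/4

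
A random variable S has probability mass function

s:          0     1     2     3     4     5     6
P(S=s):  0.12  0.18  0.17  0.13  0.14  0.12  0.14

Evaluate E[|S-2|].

E[|S-2|] = Σ |s-2|·P(S=s)
 = 2·0.12 + 1·0.18 + 0·0.17 + 1·0.13 + 2·0.14 + 3·0.12 + 4·0.14
 = 0.24 + 0.18 + 0 + 0.13 + 0.28 + 0.36 + 0.56
 = 1.75

1.75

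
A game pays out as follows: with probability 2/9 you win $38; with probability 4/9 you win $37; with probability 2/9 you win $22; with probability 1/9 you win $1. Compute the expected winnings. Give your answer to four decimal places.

29.8889

E[payout] = 38·2/9 + 37·4/9 + 22·2/9 + 1·1/9
 = 76/9 + 148/9 + 44/9 + 1/9
 = 269/9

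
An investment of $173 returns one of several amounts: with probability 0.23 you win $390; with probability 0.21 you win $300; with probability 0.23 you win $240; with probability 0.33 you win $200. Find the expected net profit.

E[payout] = 390·0.23 + 300·0.21 + 240·0.23 + 200·0.33
 = 89.7 + 63 + 55.2 + 66
 = 273.9
Net = 273.9 - 173 = 100.9

100.9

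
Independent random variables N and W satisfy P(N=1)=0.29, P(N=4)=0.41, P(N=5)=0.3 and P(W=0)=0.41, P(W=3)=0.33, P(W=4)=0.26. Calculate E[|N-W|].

2.2352

E[|N-W|] = Σ_n Σ_w |n-w| · P(N=n)P(W=w)
 = 1·0.1189 + 2·0.0957 + 3·0.0754 + 4·0.1681 + 1·0.1353 + 0·0.1066 + 5·0.123 + 2·0.099 + 1·0.078
 = 0.1189 + 0.1914 + 0.2262 + 0.6724 + 0.1353 + 0 + 0.615 + 0.198 + 0.078
 = 2.2352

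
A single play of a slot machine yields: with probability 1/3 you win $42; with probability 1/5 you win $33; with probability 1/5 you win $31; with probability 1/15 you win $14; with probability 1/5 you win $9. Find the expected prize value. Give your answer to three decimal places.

29.533

E[payout] = 42·1/3 + 33·1/5 + 31·1/5 + 14·1/15 + 9·1/5
 = 14 + 33/5 + 31/5 + 14/15 + 9/5
 = 443/15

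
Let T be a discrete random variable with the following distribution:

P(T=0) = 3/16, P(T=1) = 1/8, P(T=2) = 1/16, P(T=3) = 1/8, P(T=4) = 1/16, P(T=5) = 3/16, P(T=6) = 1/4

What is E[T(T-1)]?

12.875

E[T(T-1)] = Σ t(t-1)·P(T=t)
 = 0·3/16 + 0·1/8 + 2·1/16 + 6·1/8 + 12·1/16 + 20·3/16 + 30·1/4
 = 0 + 0 + 1/8 + 3/4 + 3/4 + 15/4 + 15/2
 = 103/8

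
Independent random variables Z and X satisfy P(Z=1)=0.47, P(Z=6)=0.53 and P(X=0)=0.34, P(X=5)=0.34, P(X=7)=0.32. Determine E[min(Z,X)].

E[min(Z,X)] = Σ_z Σ_x min(z,x) · P(Z=z)P(X=x)
 = 0·0.1598 + 1·0.1598 + 1·0.1504 + 0·0.1802 + 5·0.1802 + 6·0.1696
 = 0 + 0.1598 + 0.1504 + 0 + 0.901 + 1.0176
 = 2.2288

2.2288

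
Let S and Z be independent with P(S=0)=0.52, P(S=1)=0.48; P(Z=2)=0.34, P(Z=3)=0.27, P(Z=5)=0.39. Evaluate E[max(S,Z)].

3.44

E[max(S,Z)] = Σ_s Σ_z max(s,z) · P(S=s)P(Z=z)
 = 2·0.1768 + 3·0.1404 + 5·0.2028 + 2·0.1632 + 3·0.1296 + 5·0.1872
 = 0.3536 + 0.4212 + 1.014 + 0.3264 + 0.3888 + 0.936
 = 3.44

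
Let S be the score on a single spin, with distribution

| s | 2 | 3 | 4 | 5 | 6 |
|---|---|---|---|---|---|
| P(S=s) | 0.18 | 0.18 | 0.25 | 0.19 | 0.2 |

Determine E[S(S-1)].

E[S(S-1)] = Σ s(s-1)·P(S=s)
 = 2·0.18 + 6·0.18 + 12·0.25 + 20·0.19 + 30·0.2
 = 0.36 + 1.08 + 3 + 3.8 + 6
 = 14.24

14.24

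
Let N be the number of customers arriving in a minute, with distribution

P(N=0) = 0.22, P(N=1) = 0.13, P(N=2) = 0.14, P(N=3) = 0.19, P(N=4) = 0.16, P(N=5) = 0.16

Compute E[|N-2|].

E[|N-2|] = Σ |n-2|·P(N=n)
 = 2·0.22 + 1·0.13 + 0·0.14 + 1·0.19 + 2·0.16 + 3·0.16
 = 0.44 + 0.13 + 0 + 0.19 + 0.32 + 0.48
 = 1.56

1.56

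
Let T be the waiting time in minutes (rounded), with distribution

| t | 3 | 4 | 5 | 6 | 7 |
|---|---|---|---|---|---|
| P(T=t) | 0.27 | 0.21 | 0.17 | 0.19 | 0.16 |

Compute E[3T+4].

E[3T+4] = Σ (3t+4)·P(T=t)
 = 13·0.27 + 16·0.21 + 19·0.17 + 22·0.19 + 25·0.16
 = 3.51 + 3.36 + 3.23 + 4.18 + 4
 = 18.28

18.28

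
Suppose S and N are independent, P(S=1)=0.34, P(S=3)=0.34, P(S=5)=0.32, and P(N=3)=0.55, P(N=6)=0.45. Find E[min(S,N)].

E[min(S,N)] = Σ_s Σ_n min(s,n) · P(S=s)P(N=n)
 = 1·0.187 + 1·0.153 + 3·0.187 + 3·0.153 + 3·0.176 + 5·0.144
 = 0.187 + 0.153 + 0.561 + 0.459 + 0.528 + 0.72
 = 2.608

2.608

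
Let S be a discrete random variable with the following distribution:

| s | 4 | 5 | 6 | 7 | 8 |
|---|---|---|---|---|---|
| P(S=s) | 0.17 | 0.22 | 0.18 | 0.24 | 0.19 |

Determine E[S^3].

E[S^3] = Σ s^3·P(S=s)
 = 64·0.17 + 125·0.22 + 216·0.18 + 343·0.24 + 512·0.19
 = 10.88 + 27.5 + 38.88 + 82.32 + 97.28
 = 256.86

256.86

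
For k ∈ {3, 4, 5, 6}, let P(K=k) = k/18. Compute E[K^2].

E[K^2] = Σ k^2·P(K=k)
 = 9·1/6 + 16·2/9 + 25·5/18 + 36·1/3
 = 3/2 + 32/9 + 125/18 + 12
 = 24

24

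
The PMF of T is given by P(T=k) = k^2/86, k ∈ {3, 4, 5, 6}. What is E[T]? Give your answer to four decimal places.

5.0233

E[T] = Σ t·P(T=t)
 = 3·9/86 + 4·8/43 + 5·25/86 + 6·18/43
 = 27/86 + 32/43 + 125/86 + 108/43
 = 216/43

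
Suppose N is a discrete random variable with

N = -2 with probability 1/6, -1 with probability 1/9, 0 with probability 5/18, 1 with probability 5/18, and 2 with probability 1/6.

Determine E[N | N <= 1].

P(N <= 1) = 1/6 + 1/9 + 5/18 + 5/18 = 5/6.
E[N | N <= 1] = [(-2)·1/6 + (-1)·1/9 + 0·5/18 + 1·5/18] / (5/6)
 = -1/6 / (5/6)
 = -1/5

-0.2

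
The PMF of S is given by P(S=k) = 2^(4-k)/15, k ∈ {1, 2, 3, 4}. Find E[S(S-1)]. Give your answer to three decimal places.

2.133

E[S(S-1)] = Σ s(s-1)·P(S=s)
 = 0·8/15 + 2·4/15 + 6·2/15 + 12·1/15
 = 0 + 8/15 + 4/5 + 4/5
 = 32/15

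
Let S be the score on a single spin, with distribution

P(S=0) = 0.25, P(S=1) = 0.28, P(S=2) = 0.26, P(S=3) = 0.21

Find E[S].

E[S] = Σ s·P(S=s)
 = 0·0.25 + 1·0.28 + 2·0.26 + 3·0.21
 = 0 + 0.28 + 0.52 + 0.63
 = 1.43

1.43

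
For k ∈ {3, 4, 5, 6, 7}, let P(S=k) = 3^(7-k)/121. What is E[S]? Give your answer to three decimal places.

3.479

E[S] = Σ s·P(S=s)
 = 3·81/121 + 4·27/121 + 5·9/121 + 6·3/121 + 7·1/121
 = 243/121 + 108/121 + 45/121 + 18/121 + 7/121
 = 421/121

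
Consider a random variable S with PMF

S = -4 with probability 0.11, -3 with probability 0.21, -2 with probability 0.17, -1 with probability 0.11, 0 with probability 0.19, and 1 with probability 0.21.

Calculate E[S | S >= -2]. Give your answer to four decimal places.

-0.3529

P(S >= -2) = 0.17 + 0.11 + 0.19 + 0.21 = 0.68.
E[S | S >= -2] = [(-2)·0.17 + (-1)·0.11 + 0·0.19 + 1·0.21] / 0.68
 = -0.24 / 0.68
 = -6/17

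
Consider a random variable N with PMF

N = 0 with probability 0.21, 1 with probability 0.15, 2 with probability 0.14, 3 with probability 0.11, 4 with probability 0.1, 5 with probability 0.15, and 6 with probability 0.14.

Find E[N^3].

59.63

E[N^3] = Σ n^3·P(N=n)
 = 0·0.21 + 1·0.15 + 8·0.14 + 27·0.11 + 64·0.1 + 125·0.15 + 216·0.14
 = 0 + 0.15 + 1.12 + 2.97 + 6.4 + 18.75 + 30.24
 = 59.63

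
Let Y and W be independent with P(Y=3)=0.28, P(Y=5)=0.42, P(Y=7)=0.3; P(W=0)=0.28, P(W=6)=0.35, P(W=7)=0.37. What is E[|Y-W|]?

2.6824

E[|Y-W|] = Σ_y Σ_w |y-w| · P(Y=y)P(W=w)
 = 3·0.0784 + 3·0.098 + 4·0.1036 + 5·0.1176 + 1·0.147 + 2·0.1554 + 7·0.084 + 1·0.105 + 0·0.111
 = 0.2352 + 0.294 + 0.4144 + 0.588 + 0.147 + 0.3108 + 0.588 + 0.105 + 0
 = 2.6824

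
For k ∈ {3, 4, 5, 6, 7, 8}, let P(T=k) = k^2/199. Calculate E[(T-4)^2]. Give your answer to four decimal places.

E[(T-4)^2] = Σ (t-4)^2·P(T=t)
 = 1·9/199 + 0·16/199 + 1·25/199 + 4·36/199 + 9·49/199 + 16·64/199
 = 9/199 + 0 + 25/199 + 144/199 + 441/199 + 1024/199
 = 1643/199

8.2563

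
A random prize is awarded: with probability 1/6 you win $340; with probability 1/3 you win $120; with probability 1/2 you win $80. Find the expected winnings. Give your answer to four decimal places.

E[payout] = 340·1/6 + 120·1/3 + 80·1/2
 = 170/3 + 40 + 40
 = 410/3

136.6667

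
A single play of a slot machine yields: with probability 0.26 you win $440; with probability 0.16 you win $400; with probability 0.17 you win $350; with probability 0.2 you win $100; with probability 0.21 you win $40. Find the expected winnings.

E[payout] = 440·0.26 + 400·0.16 + 350·0.17 + 100·0.2 + 40·0.21
 = 114.4 + 64 + 59.5 + 20 + 8.4
 = 266.3

266.3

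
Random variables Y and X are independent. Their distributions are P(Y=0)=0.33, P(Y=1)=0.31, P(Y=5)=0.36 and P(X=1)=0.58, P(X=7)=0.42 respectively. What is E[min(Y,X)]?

E[min(Y,X)] = Σ_y Σ_x min(y,x) · P(Y=y)P(X=x)
 = 0·0.1914 + 0·0.1386 + 1·0.1798 + 1·0.1302 + 1·0.2088 + 5·0.1512
 = 0 + 0 + 0.1798 + 0.1302 + 0.2088 + 0.756
 = 1.2748

1.2748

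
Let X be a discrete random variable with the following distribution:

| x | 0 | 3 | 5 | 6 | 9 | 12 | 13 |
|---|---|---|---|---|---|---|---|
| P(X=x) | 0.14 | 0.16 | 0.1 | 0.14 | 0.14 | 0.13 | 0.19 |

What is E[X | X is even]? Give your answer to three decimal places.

P(X is even) = 0.14 + 0.14 + 0.13 = 0.41.
E[X | X is even] = [0·0.14 + 6·0.14 + 12·0.13] / 0.41
 = 2.4 / 0.41
 = 240/41

5.854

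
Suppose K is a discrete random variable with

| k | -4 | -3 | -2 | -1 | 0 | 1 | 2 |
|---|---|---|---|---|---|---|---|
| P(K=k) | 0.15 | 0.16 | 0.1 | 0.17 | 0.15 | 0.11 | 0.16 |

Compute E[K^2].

5.16

E[K^2] = Σ k^2·P(K=k)
 = 16·0.15 + 9·0.16 + 4·0.1 + 1·0.17 + 0·0.15 + 1·0.11 + 4·0.16
 = 2.4 + 1.44 + 0.4 + 0.17 + 0 + 0.11 + 0.64
 = 5.16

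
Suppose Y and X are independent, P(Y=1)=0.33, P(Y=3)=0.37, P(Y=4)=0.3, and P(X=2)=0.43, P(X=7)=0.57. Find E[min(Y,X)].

2.2229

E[min(Y,X)] = Σ_y Σ_x min(y,x) · P(Y=y)P(X=x)
 = 1·0.1419 + 1·0.1881 + 2·0.1591 + 3·0.2109 + 2·0.129 + 4·0.171
 = 0.1419 + 0.1881 + 0.3182 + 0.6327 + 0.258 + 0.684
 = 2.2229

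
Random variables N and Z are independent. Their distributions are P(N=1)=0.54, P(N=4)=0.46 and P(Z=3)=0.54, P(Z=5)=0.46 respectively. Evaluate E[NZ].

E[NZ] = Σ_n Σ_z nz · P(N=n)P(Z=z)
 = 3·0.2916 + 5·0.2484 + 12·0.2484 + 20·0.2116
 = 0.8748 + 1.242 + 2.9808 + 4.232
 = 9.3296

9.3296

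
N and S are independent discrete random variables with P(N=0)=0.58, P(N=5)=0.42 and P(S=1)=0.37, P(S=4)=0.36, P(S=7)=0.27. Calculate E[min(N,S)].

1.3272

E[min(N,S)] = Σ_n Σ_s min(n,s) · P(N=n)P(S=s)
 = 0·0.2146 + 0·0.2088 + 0·0.1566 + 1·0.1554 + 4·0.1512 + 5·0.1134
 = 0 + 0 + 0 + 0.1554 + 0.6048 + 0.567
 = 1.3272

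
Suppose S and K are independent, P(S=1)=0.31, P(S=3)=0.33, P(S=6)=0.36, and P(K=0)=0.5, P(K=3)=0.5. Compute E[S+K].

4.96

E[S+K] = Σ_s Σ_k (s+k) · P(S=s)P(K=k)
 = 1·0.155 + 4·0.155 + 3·0.165 + 6·0.165 + 6·0.18 + 9·0.18
 = 0.155 + 0.62 + 0.495 + 0.99 + 1.08 + 1.62
 = 4.96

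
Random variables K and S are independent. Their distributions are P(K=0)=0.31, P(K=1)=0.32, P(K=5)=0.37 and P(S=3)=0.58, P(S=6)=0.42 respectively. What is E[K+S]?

E[K+S] = Σ_k Σ_s (k+s) · P(K=k)P(S=s)
 = 3·0.1798 + 6·0.1302 + 4·0.1856 + 7·0.1344 + 8·0.2146 + 11·0.1554
 = 0.5394 + 0.7812 + 0.7424 + 0.9408 + 1.7168 + 1.7094
 = 6.43

6.43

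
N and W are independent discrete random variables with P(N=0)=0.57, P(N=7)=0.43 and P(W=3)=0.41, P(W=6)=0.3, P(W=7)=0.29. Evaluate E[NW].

E[NW] = Σ_n Σ_w nw · P(N=n)P(W=w)
 = 0·0.2337 + 0·0.171 + 0·0.1653 + 21·0.1763 + 42·0.129 + 49·0.1247
 = 0 + 0 + 0 + 3.7023 + 5.418 + 6.1103
 = 15.2306

15.2306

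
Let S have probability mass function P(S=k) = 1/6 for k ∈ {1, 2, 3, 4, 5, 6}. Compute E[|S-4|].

E[|S-4|] = Σ |s-4|·P(S=s)
 = 3·1/6 + 2·1/6 + 1·1/6 + 0·1/6 + 1·1/6 + 2·1/6
 = 1/2 + 1/3 + 1/6 + 0 + 1/6 + 1/3
 = 3/2

1.5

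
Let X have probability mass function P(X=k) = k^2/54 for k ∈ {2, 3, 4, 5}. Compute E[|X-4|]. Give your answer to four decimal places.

E[|X-4|] = Σ |x-4|·P(X=x)
 = 2·2/27 + 1·1/6 + 0·8/27 + 1·25/54
 = 4/27 + 1/6 + 0 + 25/54
 = 7/9

0.7778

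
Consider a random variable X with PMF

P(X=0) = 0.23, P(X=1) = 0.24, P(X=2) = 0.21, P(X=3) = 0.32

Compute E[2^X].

4.11

E[2^X] = Σ 2^x·P(X=x)
 = 1·0.23 + 2·0.24 + 4·0.21 + 8·0.32
 = 0.23 + 0.48 + 0.84 + 2.56
 = 4.11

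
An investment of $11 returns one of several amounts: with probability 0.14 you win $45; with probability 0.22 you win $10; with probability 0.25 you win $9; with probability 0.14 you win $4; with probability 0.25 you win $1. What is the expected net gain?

0.56

E[payout] = 45·0.14 + 10·0.22 + 9·0.25 + 4·0.14 + 1·0.25
 = 6.3 + 2.2 + 2.25 + 0.56 + 0.25
 = 11.56
Net = 11.56 - 11 = 0.56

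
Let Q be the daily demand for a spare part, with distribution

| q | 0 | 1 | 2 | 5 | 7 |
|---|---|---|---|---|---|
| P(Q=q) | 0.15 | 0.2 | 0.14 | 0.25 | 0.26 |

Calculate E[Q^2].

E[Q^2] = Σ q^2·P(Q=q)
 = 0·0.15 + 1·0.2 + 4·0.14 + 25·0.25 + 49·0.26
 = 0 + 0.2 + 0.56 + 6.25 + 12.74
 = 19.75

19.75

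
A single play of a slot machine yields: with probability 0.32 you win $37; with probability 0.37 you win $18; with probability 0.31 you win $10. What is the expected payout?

21.6

E[payout] = 37·0.32 + 18·0.37 + 10·0.31
 = 11.84 + 6.66 + 3.1
 = 21.6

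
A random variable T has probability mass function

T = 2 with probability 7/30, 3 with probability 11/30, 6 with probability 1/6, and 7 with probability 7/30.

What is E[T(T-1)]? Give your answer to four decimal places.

17.4667

E[T(T-1)] = Σ t(t-1)·P(T=t)
 = 2·7/30 + 6·11/30 + 30·1/6 + 42·7/30
 = 7/15 + 11/5 + 5 + 49/5
 = 262/15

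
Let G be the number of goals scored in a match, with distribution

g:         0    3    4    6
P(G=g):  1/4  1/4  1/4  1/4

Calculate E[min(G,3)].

E[min(G,3)] = Σ min(g,3)·P(G=g)
 = 0·1/4 + 3·1/4 + 3·1/4 + 3·1/4
 = 0 + 3/4 + 3/4 + 3/4
 = 9/4

2.25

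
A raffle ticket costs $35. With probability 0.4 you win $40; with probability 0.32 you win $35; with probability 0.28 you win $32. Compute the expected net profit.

E[payout] = 40·0.4 + 35·0.32 + 32·0.28
 = 16 + 11.2 + 8.96
 = 36.16
Net = 36.16 - 35 = 1.16

1.16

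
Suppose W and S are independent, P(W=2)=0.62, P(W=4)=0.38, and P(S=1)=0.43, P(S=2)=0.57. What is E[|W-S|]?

1.19

E[|W-S|] = Σ_w Σ_s |w-s| · P(W=w)P(S=s)
 = 1·0.2666 + 0·0.3534 + 3·0.1634 + 2·0.2166
 = 0.2666 + 0 + 0.4902 + 0.4332
 = 1.19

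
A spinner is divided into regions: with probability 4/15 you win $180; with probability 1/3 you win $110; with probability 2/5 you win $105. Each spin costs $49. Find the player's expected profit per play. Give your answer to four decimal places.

E[payout] = 180·4/15 + 110·1/3 + 105·2/5
 = 48 + 110/3 + 42
 = 380/3
Net = 380/3 - 49 = 233/3

77.6667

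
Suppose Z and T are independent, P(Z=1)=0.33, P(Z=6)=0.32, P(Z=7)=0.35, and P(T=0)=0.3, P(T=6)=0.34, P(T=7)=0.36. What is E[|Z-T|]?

E[|Z-T|] = Σ_z Σ_t |z-t| · P(Z=z)P(T=t)
 = 1·0.099 + 5·0.1122 + 6·0.1188 + 6·0.096 + 0·0.1088 + 1·0.1152 + 7·0.105 + 1·0.119 + 0·0.126
 = 0.099 + 0.561 + 0.7128 + 0.576 + 0 + 0.1152 + 0.735 + 0.119 + 0
 = 2.918

2.918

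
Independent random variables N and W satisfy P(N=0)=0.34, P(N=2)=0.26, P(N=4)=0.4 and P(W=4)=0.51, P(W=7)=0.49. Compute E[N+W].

E[N+W] = Σ_n Σ_w (n+w) · P(N=n)P(W=w)
 = 4·0.1734 + 7·0.1666 + 6·0.1326 + 9·0.1274 + 8·0.204 + 11·0.196
 = 0.6936 + 1.1662 + 0.7956 + 1.1466 + 1.632 + 2.156
 = 7.59

7.59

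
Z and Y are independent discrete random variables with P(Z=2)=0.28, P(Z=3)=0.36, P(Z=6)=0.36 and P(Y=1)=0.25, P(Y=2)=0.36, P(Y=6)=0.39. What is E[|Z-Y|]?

2.206

E[|Z-Y|] = Σ_z Σ_y |z-y| · P(Z=z)P(Y=y)
 = 1·0.07 + 0·0.1008 + 4·0.1092 + 2·0.09 + 1·0.1296 + 3·0.1404 + 5·0.09 + 4·0.1296 + 0·0.1404
 = 0.07 + 0 + 0.4368 + 0.18 + 0.1296 + 0.4212 + 0.45 + 0.5184 + 0
 = 2.206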